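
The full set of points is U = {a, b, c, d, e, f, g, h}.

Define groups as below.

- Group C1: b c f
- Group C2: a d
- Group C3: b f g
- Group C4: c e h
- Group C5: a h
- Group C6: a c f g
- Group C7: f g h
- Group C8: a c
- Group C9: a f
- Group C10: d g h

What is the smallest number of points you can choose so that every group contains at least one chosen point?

3

Take T = {a, b, h}. Each listed group contains at least one of these, so T is a hitting set of size 3.
The groups C2, C3, C4 are pairwise disjoint, so any hitting set needs a separate point for each — at least 3. Hence 3 is optimal.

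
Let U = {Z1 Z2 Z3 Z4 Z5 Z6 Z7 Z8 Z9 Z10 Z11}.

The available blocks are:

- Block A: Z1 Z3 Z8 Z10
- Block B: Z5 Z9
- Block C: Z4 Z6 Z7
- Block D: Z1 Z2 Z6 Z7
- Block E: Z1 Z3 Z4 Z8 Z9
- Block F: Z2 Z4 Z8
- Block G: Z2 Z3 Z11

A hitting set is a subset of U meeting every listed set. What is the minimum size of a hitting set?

4

Take H = {Z3, Z7, Z8, Z9}. Each listed block contains at least one of these, so H is a hitting set of size 4.
No choice of 3 items meets every block, so 4 is the minimum.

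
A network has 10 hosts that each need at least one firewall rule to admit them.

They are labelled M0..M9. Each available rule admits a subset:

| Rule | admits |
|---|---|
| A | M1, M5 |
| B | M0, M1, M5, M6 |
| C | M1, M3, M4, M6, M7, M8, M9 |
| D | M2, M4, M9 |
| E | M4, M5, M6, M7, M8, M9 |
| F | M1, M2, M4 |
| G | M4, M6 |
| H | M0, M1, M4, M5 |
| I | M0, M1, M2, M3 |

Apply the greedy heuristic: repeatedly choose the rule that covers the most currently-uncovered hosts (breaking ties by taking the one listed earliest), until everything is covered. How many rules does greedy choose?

3

Greedy: pick C (covers 7 new) → pick B (covers 2 new) → pick D (covers 1 new). Total picks: 3.
(The true minimum cover uses only 2 rules, so greedy is not optimal here.)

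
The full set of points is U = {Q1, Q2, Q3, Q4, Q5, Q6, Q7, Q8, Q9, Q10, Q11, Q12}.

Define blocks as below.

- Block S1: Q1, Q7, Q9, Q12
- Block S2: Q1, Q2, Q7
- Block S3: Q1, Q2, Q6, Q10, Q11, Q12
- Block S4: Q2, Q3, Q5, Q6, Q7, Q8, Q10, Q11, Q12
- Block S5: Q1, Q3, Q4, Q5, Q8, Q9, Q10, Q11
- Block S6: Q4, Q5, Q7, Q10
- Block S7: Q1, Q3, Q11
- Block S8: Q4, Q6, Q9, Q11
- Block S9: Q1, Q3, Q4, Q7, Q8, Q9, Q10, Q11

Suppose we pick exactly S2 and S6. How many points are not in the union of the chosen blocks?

6

Union of S2, S6 = {Q1, Q2, Q4, Q5, Q7, Q10}.
Not covered: Q3, Q6, Q8, Q9, Q11, Q12 — 6 points.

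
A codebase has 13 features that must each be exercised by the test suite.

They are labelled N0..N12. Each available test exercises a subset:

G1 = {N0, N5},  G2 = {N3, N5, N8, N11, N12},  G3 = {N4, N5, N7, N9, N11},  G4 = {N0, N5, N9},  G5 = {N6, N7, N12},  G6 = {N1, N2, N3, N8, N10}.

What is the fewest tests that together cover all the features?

4

Take {G1, G3, G5, G6}. Their union is {N0, N1, N2, N3, N4, N5, N6, N7, N8, N9, N10, N11, N12}, which is all 13 features.
No 3 of the 6 tests cover everything (all 20 combinations miss at least one feature), so 4 is optimal.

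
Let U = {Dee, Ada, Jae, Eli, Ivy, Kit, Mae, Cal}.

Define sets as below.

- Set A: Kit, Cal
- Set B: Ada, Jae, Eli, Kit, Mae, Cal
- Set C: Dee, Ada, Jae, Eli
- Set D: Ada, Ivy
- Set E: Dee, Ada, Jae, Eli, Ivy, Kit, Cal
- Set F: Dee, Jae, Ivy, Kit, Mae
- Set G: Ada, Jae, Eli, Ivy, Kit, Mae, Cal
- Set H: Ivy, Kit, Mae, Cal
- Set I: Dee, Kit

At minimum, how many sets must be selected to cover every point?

2

E and H together: E ∪ H = {Dee, Ada, Jae, Eli, Ivy, Kit, Mae, Cal} — every point is covered.
No single set has all 8 points (the largest, E, has 7), so 2 is optimal.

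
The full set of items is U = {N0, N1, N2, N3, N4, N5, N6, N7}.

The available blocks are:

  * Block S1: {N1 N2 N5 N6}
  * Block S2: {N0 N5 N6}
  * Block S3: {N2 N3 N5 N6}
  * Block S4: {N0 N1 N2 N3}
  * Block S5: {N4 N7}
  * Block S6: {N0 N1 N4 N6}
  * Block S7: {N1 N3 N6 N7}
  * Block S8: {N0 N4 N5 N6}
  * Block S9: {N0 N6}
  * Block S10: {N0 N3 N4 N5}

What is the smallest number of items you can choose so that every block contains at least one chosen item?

3

H = {N1, N4, N6} meets every block (each contains at least one member of H), and |H| = 3.
No choice of 2 items meets every block, so 3 is the minimum.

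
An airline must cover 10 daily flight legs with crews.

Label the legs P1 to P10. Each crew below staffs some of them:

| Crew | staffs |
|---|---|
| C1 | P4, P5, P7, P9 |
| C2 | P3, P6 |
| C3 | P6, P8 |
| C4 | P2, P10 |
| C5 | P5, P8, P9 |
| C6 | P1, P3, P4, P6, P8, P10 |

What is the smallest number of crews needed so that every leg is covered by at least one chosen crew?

3

C1 and C4 and C6 together: C1 ∪ C4 ∪ C6 = {P1, P2, P3, P4, P5, P6, P7, P8, P9, P10} — every leg is covered.
Only C6 contains P1, so C6 is forced; the remaining 4 legs need at least 2 more crews (each remaining crew adds at most 3) — so at least 3 crews are needed, and 3 is optimal.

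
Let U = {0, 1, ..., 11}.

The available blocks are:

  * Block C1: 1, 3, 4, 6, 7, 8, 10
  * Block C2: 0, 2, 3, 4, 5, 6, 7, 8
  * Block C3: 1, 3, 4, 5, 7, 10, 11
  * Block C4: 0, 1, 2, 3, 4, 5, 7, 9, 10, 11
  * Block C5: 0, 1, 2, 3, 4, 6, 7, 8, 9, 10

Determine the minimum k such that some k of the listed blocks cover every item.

2

C3 and C5 cover everything between them: the union {0, 1, 2, 3, 4, 5, 6, 7, 8, 9, 10, 11} is all of U.
No single block has all 12 items (the largest, C4, has 10), so 2 is optimal.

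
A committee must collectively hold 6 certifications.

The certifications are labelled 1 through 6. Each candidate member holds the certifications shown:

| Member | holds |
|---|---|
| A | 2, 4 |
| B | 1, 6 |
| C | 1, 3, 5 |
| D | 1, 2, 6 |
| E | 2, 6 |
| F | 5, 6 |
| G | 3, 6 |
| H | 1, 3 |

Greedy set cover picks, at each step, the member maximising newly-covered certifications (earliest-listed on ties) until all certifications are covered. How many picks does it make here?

Greedy: pick C (covers 3 new) → pick A (covers 2 new) → pick B (covers 1 new). Total picks: 3.

3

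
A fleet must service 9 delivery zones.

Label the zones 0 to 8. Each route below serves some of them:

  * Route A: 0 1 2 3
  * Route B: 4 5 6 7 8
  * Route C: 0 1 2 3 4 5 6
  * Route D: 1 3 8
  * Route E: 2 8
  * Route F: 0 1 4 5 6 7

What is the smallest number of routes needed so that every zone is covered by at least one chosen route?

2

B and C together: B ∪ C = {0, 1, 2, 3, 4, 5, 6, 7, 8} — every zone is covered.
No single route has all 9 zones (the largest, C, has 7), so 2 is optimal.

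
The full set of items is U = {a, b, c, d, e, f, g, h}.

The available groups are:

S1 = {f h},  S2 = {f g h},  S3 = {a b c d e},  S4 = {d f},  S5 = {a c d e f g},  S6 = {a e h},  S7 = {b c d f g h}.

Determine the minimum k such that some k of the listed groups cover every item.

S6 and S7 cover everything between them: the union {a, b, c, d, e, f, g, h} is all of U.
No single group has all 8 items (the largest, S5, has 6), so 2 is optimal.

2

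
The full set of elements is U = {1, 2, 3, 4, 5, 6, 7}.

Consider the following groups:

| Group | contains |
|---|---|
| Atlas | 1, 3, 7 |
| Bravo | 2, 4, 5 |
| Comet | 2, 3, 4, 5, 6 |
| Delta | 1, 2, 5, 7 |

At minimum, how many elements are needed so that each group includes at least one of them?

2

H = {5, 7} meets every group (each contains at least one member of H), and |H| = 2.
The groups Atlas, Bravo are pairwise disjoint, so any hitting set needs a separate element for each — at least 2. Hence 2 is optimal.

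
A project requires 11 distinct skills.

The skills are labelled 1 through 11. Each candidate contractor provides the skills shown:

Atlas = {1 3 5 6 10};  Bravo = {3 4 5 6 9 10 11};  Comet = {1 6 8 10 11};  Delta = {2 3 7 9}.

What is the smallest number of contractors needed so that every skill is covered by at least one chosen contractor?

3

Bravo and Comet and Delta together: Bravo ∪ Comet ∪ Delta = {1, 2, 3, 4, 5, 6, 7, 8, 9, 10, 11} — every skill is covered.
Only Delta contains 2, so Delta is forced; the remaining 7 skills need at least 2 more contractors (each remaining contractor adds at most 5) — so at least 3 contractors are needed, and 3 is optimal.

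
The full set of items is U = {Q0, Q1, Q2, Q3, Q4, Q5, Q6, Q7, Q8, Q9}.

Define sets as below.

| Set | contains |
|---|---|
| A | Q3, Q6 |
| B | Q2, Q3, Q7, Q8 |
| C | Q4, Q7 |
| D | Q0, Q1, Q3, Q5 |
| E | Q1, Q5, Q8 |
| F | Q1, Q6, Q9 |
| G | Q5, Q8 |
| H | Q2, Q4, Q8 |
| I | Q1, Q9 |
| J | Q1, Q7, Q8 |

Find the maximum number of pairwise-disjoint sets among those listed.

A, C, G, I are pairwise disjoint (A={Q3,Q6}; C={Q4,Q7}; G={Q5,Q8}; I={Q1,Q9}).
Every remaining set overlaps one of these, and no 5 of the listed sets are pairwise disjoint, so 4 is the maximum.

4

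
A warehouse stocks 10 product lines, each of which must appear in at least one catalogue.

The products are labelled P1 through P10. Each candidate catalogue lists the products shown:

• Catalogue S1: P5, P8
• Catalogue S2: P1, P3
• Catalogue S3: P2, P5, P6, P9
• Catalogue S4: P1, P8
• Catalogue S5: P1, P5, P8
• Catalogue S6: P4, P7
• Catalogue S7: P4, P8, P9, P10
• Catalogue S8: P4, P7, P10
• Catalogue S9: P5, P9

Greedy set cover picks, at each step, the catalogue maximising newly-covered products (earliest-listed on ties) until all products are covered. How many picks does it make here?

Greedy: pick S3 (covers 4 new) → pick S7 (covers 3 new) → pick S2 (covers 2 new) → pick S6 (covers 1 new). Total picks: 4.

4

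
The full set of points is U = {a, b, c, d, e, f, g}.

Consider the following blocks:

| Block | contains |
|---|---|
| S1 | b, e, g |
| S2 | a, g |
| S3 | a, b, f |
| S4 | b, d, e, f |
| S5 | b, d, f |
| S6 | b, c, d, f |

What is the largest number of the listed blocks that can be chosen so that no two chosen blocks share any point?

2

S2, S6 are pairwise disjoint (S2={a,g}; S6={b,c,d,f}).
Every remaining block overlaps one of these, and no 3 of the listed blocks are pairwise disjoint, so 2 is the maximum.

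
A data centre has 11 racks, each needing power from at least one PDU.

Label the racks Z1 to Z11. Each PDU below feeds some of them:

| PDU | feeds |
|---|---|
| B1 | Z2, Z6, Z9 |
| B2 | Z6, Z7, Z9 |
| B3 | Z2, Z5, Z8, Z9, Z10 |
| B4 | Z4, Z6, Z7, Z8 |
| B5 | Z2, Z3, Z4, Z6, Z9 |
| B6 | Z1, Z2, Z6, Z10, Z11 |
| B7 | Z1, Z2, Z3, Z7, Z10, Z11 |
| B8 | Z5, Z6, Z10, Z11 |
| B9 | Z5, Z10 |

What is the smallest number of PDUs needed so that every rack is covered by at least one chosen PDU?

B3 and B4 and B7 together: B3 ∪ B4 ∪ B7 = {Z1, Z2, Z3, Z4, Z5, Z6, Z7, Z8, Z9, Z10, Z11} — every rack is covered.
No 2 of the 9 PDUs cover everything (all 36 combinations miss at least one rack), so 3 is optimal.

3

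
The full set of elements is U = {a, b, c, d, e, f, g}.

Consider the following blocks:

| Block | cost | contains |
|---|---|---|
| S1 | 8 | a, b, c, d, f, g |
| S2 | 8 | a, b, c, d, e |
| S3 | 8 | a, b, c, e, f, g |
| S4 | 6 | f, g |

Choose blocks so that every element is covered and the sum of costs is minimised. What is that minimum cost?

S2, S4 together cover every element (S2 ∪ S4 = {a, b, c, d, e, f, g}); total cost 8 + 6 = 14.
The greedy pick S1, S2 costs 16; no covering selection beats 14.

14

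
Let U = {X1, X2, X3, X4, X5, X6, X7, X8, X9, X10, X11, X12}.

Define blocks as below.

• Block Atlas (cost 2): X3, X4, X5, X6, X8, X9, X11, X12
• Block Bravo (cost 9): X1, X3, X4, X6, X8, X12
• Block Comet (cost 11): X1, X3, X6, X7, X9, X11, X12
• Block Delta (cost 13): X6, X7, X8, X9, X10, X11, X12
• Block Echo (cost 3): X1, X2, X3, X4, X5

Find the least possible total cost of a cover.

Delta, Echo together cover every point (Delta ∪ Echo = {X1, X2, X3, X4, X5, X6, X7, X8, X9, X10, X11, X12}); total cost 13 + 3 = 16.
The greedy pick Atlas, Echo, Delta costs 18; no covering selection beats 16.

16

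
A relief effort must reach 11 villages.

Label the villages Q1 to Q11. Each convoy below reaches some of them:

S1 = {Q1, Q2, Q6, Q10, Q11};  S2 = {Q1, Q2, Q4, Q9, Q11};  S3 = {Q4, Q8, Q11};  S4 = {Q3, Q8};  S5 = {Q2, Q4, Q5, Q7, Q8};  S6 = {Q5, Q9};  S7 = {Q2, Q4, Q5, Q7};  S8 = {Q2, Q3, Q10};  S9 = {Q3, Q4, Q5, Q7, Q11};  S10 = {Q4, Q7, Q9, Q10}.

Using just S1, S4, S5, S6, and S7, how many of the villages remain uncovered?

Union of S1, S4, S5, S6, S7 = {Q1, Q2, Q3, Q4, Q5, Q6, Q7, Q8, Q9, Q10, Q11} — that's every village, so 0 are uncovered.

0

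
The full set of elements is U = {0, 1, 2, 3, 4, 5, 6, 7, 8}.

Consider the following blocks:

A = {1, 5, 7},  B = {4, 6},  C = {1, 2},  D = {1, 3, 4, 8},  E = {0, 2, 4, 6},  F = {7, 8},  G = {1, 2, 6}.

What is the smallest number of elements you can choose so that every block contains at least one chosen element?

The 3 elements {1, 6, 7} hit every block.
The blocks B, C, F are pairwise disjoint, so any hitting set needs a separate element for each — at least 3. Hence 3 is optimal.

3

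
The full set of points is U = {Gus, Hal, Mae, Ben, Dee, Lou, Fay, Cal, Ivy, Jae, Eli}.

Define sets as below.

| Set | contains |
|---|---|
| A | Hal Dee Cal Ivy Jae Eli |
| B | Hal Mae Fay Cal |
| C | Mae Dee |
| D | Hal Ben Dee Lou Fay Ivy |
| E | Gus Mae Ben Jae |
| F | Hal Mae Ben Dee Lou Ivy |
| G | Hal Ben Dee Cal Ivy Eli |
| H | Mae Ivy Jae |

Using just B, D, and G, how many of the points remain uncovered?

Union of B, D, G = {Hal, Mae, Ben, Dee, Lou, Fay, Cal, Ivy, Eli}.
Not covered: Gus, Jae — 2 points.

2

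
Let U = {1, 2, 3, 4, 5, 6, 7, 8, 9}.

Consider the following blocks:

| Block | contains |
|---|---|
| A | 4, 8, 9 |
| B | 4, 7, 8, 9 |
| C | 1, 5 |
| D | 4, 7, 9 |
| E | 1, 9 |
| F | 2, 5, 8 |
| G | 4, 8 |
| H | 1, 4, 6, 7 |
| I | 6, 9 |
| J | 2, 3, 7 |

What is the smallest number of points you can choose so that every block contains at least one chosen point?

4

T = {2, 4, 5, 9} meets every block (each contains at least one member of T), and |T| = 4.
The blocks C, G, I, J are pairwise disjoint, so any hitting set needs a separate point for each — at least 4. Hence 4 is optimal.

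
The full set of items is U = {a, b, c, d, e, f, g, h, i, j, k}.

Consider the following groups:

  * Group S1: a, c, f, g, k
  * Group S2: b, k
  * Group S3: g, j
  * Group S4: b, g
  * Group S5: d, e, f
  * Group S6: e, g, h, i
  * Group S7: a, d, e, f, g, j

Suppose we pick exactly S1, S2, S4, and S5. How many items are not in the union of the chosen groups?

3

Union of S1, S2, S4, S5 = {a, b, c, d, e, f, g, k}.
Not covered: h, i, j — 3 items.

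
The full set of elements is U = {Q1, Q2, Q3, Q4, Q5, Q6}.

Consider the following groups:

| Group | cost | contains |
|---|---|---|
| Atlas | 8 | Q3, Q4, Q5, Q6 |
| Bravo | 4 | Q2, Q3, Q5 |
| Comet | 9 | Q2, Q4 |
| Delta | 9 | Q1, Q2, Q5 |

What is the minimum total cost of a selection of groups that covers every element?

Atlas, Delta together cover every element (Atlas ∪ Delta = {Q1, Q2, Q3, Q4, Q5, Q6}); total cost 8 + 9 = 17.
The greedy pick Bravo, Atlas, Delta costs 21; no covering selection beats 17.

17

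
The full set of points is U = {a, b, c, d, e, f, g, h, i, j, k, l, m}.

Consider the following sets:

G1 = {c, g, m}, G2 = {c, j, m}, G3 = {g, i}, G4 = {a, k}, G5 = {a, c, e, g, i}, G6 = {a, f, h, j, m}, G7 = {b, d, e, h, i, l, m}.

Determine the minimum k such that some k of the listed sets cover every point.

4

G4 and G5 and G6 and G7 together: G4 ∪ G5 ∪ G6 ∪ G7 = {a, b, c, d, e, f, g, h, i, j, k, l, m} — every point is covered.
No 3 of the 7 sets cover everything (all 35 combinations miss at least one point), so 4 is optimal.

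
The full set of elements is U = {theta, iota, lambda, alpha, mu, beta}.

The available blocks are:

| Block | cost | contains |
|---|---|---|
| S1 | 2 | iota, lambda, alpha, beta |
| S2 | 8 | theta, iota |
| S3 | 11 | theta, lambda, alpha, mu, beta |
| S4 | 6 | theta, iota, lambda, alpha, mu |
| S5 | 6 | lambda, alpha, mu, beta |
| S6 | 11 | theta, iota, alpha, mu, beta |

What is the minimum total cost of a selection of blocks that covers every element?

S1, S4 together cover every element (S1 ∪ S4 = {theta, iota, lambda, alpha, mu, beta}); total cost 2 + 6 = 8.
No covering selection has total cost below 8.

8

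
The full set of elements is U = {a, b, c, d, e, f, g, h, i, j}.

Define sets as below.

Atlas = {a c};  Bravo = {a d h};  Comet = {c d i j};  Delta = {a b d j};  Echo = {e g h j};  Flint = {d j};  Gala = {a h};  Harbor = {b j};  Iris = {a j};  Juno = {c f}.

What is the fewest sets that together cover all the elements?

Take {Comet, Delta, Echo, Juno}. Their union is {a, b, c, d, e, f, g, h, i, j}, which is all 10 elements.
No 3 of the 10 sets cover everything (all 120 combinations miss at least one element), so 4 is optimal.

4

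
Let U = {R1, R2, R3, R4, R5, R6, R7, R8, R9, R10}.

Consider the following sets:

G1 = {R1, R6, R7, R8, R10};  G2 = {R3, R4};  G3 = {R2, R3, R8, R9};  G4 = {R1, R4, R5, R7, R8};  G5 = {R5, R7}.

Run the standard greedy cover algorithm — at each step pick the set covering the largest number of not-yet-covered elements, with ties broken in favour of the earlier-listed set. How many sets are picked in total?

Greedy: pick G1 (covers 5 new) → pick G3 (covers 3 new) → pick G4 (covers 2 new). Total picks: 3.

3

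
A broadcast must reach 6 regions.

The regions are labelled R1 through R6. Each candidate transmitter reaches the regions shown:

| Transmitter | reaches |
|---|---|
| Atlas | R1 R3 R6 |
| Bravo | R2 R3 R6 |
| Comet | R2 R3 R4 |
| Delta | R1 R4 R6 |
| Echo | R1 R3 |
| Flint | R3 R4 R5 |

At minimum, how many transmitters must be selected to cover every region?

3

Take {Atlas, Comet, Flint}. Their union is {R1, R2, R3, R4, R5, R6}, which is all 6 regions.
Only Flint contains R5, so Flint is forced; the remaining 3 regions need at least 2 more transmitters (each remaining transmitter adds at most 2) — so at least 3 transmitters are needed, and 3 is optimal.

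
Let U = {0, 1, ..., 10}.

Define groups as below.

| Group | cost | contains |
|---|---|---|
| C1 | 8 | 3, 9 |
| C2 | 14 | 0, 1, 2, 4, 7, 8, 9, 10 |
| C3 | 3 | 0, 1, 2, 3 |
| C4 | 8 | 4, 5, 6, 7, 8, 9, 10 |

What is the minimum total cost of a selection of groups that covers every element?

11

C3, C4 together cover every element (C3 ∪ C4 = {0, 1, 2, 3, 4, 5, 6, 7, 8, 9, 10}); total cost 3 + 8 = 11.
No covering selection has total cost below 11.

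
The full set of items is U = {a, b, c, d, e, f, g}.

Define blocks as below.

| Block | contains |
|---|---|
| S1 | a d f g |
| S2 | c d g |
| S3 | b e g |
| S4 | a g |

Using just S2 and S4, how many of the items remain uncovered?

Union of S2, S4 = {a, c, d, g}.
Not covered: b, e, f — 3 items.

3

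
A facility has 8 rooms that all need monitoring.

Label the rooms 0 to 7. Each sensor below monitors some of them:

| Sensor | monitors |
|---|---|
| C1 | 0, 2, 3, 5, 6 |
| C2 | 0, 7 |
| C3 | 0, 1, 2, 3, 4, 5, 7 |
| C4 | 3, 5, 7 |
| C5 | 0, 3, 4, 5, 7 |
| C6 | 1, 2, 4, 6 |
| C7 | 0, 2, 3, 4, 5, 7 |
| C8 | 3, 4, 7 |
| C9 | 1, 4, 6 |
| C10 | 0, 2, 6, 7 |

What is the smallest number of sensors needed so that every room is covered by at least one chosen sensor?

Take {C6, C7}. Their union is {0, 1, 2, 3, 4, 5, 6, 7}, which is all 8 rooms.
No single sensor has all 8 rooms (the largest, C3, has 7), so 2 is optimal.

2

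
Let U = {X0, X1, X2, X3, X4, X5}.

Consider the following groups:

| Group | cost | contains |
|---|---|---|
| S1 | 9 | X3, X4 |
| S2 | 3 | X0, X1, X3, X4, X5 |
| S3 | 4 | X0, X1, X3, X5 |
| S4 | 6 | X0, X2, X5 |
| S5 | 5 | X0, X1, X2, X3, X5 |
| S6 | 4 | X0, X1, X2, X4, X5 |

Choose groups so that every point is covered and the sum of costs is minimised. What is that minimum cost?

7

S2, S6 together cover every point (S2 ∪ S6 = {X0, X1, X2, X3, X4, X5}); total cost 3 + 4 = 7.
No covering selection has total cost below 7.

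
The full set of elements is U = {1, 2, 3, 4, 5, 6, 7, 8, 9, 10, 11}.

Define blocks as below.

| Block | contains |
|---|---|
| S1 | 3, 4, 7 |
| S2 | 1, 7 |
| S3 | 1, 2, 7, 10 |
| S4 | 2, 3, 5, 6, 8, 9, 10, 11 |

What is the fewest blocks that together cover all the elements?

3

S1, S2, and S4 cover everything between them: the union {1, 2, 3, 4, 5, 6, 7, 8, 9, 10, 11} is all of U.
Only S1 contains 4, so S1 is forced; the remaining 8 elements need at least 2 more blocks (each remaining block adds at most 7) — so at least 3 blocks are needed, and 3 is optimal.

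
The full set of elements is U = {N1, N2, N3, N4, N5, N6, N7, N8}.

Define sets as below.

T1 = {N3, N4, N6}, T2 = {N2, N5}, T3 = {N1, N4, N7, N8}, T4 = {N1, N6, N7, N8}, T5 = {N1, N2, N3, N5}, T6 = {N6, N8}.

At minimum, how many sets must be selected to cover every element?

3

T1, T3, and T5 cover everything between them: the union {N1, N2, N3, N4, N5, N6, N7, N8} is all of U.
No 2 of the 6 sets cover everything (all 15 combinations miss at least one element), so 3 is optimal.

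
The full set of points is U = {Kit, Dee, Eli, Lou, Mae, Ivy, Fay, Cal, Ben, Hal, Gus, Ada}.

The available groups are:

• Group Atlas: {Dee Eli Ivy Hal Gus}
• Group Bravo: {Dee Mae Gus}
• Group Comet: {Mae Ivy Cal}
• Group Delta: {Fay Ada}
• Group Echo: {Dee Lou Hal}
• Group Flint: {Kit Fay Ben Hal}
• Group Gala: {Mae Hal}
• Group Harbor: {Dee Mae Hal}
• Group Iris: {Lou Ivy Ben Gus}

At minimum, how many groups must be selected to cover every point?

5

Take {Atlas, Comet, Delta, Flint, Iris}. Their union is {Kit, Dee, Eli, Lou, Mae, Ivy, Fay, Cal, Ben, Hal, Gus, Ada}, which is all 12 points.
No 4 of the 9 groups cover everything (all 126 combinations miss at least one point), so 5 is optimal.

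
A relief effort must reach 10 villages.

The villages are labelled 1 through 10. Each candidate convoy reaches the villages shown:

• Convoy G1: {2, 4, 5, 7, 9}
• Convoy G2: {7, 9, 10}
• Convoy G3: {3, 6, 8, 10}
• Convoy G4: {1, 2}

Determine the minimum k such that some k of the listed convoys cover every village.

3

G1 and G3 and G4 together: G1 ∪ G3 ∪ G4 = {1, 2, 3, 4, 5, 6, 7, 8, 9, 10} — every village is covered.
Only G4 contains 1, so G4 is forced; the remaining 8 villages need at least 2 more convoys (each remaining convoy adds at most 4) — so at least 3 convoys are needed, and 3 is optimal.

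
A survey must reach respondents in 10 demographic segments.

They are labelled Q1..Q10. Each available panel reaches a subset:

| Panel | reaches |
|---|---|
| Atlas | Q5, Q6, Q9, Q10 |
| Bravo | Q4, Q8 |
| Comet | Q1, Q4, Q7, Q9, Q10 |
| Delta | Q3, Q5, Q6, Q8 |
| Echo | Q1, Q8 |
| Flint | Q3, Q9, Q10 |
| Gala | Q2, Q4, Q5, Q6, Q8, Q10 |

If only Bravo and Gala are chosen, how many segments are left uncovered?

Union of Bravo, Gala = {Q2, Q4, Q5, Q6, Q8, Q10}.
Not covered: Q1, Q3, Q7, Q9 — 4 segments.

4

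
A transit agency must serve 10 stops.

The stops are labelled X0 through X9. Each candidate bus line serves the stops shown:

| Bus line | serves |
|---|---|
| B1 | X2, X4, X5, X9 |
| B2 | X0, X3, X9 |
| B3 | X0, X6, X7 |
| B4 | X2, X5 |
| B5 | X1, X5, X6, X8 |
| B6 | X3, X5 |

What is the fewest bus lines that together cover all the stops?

B1 and B3 and B5 and B6 together: B1 ∪ B3 ∪ B5 ∪ B6 = {X0, X1, X2, X3, X4, X5, X6, X7, X8, X9} — every stop is covered.
No 3 of the 6 bus lines cover everything (all 20 combinations miss at least one stop), so 4 is optimal.

4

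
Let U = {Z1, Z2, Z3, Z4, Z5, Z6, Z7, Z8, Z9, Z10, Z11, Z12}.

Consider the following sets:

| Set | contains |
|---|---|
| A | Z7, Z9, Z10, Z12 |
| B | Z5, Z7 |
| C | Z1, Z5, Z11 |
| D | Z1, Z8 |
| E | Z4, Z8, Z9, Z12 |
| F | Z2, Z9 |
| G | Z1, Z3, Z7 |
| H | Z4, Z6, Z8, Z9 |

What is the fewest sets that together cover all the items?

5

Take {A, C, F, G, H}. Their union is {Z1, Z2, Z3, Z4, Z5, Z6, Z7, Z8, Z9, Z10, Z11, Z12}, which is all 12 items.
Only F contains Z2, so F is forced; the remaining 10 items need at least 4 more sets (each remaining set adds at most 3) — so at least 5 sets are needed, and 5 is optimal.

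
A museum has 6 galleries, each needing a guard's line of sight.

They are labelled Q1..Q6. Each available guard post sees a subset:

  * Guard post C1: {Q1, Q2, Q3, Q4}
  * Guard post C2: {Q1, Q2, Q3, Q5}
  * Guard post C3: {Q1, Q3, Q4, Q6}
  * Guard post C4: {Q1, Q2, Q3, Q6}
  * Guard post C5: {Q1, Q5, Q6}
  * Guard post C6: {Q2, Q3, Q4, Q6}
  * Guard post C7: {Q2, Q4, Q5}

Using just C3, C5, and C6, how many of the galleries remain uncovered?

0

Union of C3, C5, C6 = {Q1, Q2, Q3, Q4, Q5, Q6} — that's every gallery, so 0 are uncovered.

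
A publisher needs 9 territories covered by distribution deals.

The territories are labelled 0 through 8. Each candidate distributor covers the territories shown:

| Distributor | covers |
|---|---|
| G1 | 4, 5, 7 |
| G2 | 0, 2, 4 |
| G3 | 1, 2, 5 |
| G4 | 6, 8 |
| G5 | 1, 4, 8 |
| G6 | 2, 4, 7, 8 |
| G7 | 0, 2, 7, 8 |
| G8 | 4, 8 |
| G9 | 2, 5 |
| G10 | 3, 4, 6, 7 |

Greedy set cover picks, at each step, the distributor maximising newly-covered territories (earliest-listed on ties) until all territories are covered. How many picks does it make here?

Greedy: pick G6 (covers 4 new) → pick G3 (covers 2 new) → pick G10 (covers 2 new) → pick G2 (covers 1 new). Total picks: 4.
(The true minimum cover uses only 3 distributors, so greedy is not optimal here.)

4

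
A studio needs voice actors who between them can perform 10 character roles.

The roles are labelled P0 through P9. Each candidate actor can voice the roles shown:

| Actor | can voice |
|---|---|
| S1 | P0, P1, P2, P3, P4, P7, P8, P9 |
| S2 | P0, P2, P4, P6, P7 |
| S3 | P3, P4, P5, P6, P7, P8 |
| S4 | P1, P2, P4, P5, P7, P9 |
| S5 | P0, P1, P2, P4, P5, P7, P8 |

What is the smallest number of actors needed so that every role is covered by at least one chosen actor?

2

Take {S1, S3}. Their union is {P0, P1, P2, P3, P4, P5, P6, P7, P8, P9}, which is all 10 roles.
No single actor has all 10 roles (the largest, S1, has 8), so 2 is optimal.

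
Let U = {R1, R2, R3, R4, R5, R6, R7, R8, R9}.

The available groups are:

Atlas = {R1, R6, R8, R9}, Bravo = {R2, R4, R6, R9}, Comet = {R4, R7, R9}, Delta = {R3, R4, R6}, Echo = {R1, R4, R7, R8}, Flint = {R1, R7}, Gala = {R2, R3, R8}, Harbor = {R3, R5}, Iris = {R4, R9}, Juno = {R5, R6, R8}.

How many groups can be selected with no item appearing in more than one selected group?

Flint, Iris, Juno are pairwise disjoint (Flint={R1,R7}; Iris={R4,R9}; Juno={R5,R6,R8}).
Every remaining group overlaps one of these, and no 4 of the listed groups are pairwise disjoint, so 3 is the maximum.

3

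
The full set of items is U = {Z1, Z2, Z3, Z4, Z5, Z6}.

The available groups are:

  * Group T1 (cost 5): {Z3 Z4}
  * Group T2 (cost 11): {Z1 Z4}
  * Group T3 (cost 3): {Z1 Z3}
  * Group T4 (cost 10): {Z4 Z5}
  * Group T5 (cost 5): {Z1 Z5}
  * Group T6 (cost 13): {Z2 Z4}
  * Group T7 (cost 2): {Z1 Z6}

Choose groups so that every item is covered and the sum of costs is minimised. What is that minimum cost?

23

T3, T5, T6, T7 together cover every item (T3 ∪ T5 ∪ T6 ∪ T7 = {Z1, Z2, Z3, Z4, Z5, Z6}); total cost 3 + 5 + 13 + 2 = 23.
The greedy pick T7, T1, T5, T6 costs 25; no covering selection beats 23.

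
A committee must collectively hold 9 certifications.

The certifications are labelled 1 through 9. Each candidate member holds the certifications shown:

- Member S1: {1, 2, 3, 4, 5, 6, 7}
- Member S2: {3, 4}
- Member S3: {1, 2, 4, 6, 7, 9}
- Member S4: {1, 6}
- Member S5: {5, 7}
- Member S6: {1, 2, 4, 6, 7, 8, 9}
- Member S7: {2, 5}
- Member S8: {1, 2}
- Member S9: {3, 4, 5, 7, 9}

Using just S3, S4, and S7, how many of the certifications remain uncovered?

2

Union of S3, S4, S7 = {1, 2, 4, 5, 6, 7, 9}.
Not covered: 3, 8 — 2 certifications.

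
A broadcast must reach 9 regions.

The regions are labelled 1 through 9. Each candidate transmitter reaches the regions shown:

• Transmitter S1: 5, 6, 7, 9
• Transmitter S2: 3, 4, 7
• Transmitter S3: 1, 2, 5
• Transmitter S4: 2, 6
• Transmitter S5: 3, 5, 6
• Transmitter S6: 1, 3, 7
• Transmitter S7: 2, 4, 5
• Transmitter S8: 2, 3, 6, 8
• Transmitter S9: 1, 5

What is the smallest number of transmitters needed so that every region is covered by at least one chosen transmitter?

S1 and S2 and S8 and S9 together: S1 ∪ S2 ∪ S8 ∪ S9 = {1, 2, 3, 4, 5, 6, 7, 8, 9} — every region is covered.
No 3 of the 9 transmitters cover everything (all 84 combinations miss at least one region), so 4 is optimal.

4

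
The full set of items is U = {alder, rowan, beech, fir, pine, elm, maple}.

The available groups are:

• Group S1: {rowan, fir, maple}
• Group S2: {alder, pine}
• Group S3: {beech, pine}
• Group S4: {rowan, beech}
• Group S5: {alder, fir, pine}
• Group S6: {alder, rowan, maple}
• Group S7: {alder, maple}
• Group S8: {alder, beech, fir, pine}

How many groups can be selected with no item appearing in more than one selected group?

S3, S7 are pairwise disjoint (S3={beech,pine}; S7={alder,maple}).
Every remaining group overlaps one of these, and no 3 of the listed groups are pairwise disjoint, so 2 is the maximum.

2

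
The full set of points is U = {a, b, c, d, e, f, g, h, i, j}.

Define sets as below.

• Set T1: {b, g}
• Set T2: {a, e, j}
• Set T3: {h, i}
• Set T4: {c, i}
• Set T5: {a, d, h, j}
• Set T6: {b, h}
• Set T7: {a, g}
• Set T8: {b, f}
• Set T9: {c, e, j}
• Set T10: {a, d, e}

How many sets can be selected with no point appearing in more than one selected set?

T3, T7, T8, T9 are pairwise disjoint (T3={h,i}; T7={a,g}; T8={b,f}; T9={c,e,j}).
Every remaining set overlaps one of these, and no 5 of the listed sets are pairwise disjoint, so 4 is the maximum.

4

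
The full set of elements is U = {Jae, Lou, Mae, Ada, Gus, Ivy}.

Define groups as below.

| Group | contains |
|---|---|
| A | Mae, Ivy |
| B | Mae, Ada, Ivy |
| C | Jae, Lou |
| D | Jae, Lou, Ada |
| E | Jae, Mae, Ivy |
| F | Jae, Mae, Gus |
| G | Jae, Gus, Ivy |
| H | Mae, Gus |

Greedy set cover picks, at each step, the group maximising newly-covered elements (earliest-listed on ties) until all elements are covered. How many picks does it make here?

Greedy: pick B (covers 3 new) → pick C (covers 2 new) → pick F (covers 1 new). Total picks: 3.

3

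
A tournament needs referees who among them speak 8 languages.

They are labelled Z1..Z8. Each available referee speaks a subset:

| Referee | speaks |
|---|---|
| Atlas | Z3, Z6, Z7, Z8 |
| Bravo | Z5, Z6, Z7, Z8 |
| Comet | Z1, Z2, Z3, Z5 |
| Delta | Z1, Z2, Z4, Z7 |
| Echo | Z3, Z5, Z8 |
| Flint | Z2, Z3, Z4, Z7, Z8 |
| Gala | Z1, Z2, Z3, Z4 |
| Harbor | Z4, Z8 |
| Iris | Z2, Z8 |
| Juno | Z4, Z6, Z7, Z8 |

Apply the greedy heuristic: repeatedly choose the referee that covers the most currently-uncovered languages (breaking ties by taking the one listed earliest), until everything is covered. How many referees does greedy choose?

3

Greedy: pick Flint (covers 5 new) → pick Bravo (covers 2 new) → pick Comet (covers 1 new). Total picks: 3.
(The true minimum cover uses only 2 referees, so greedy is not optimal here.)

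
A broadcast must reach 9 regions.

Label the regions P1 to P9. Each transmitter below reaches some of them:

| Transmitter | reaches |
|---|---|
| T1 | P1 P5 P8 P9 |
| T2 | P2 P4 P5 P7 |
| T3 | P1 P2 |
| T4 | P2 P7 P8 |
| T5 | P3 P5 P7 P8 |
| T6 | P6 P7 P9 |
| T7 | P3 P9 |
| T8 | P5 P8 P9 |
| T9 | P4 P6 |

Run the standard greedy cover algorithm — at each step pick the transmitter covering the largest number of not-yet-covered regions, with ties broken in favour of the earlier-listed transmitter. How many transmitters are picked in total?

4

Greedy: pick T1 (covers 4 new) → pick T2 (covers 3 new) → pick T5 (covers 1 new) → pick T6 (covers 1 new). Total picks: 4.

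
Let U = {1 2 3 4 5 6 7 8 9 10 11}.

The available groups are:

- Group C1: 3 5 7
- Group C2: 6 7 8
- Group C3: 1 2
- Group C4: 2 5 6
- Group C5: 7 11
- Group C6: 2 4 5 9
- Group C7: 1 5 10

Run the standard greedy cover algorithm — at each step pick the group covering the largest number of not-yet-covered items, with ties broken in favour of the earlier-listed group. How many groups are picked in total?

5

Greedy: pick C6 (covers 4 new) → pick C2 (covers 3 new) → pick C7 (covers 2 new) → pick C1 (covers 1 new) → pick C5 (covers 1 new). Total picks: 5.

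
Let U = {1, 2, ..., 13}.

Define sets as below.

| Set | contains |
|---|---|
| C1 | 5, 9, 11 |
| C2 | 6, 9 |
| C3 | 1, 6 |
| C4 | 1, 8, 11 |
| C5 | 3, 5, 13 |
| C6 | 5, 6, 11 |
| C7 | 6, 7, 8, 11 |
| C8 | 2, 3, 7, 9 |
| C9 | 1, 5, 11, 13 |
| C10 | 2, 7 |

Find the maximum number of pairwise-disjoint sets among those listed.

C2, C4, C5, C10 are pairwise disjoint (C2={6,9}; C4={1,8,11}; C5={3,5,13}; C10={2,7}).
Every remaining set overlaps one of these, and no 5 of the listed sets are pairwise disjoint, so 4 is the maximum.

4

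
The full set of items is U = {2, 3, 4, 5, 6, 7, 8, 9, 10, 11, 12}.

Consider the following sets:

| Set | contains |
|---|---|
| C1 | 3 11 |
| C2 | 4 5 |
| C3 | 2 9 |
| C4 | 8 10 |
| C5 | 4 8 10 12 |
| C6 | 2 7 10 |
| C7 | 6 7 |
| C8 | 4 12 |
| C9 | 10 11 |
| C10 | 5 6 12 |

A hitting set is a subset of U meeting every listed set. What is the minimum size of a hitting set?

5

H = {3, 4, 6, 9, 10} meets every set (each contains at least one member of H), and |H| = 5.
The sets C1, C2, C3, C4, C7 are pairwise disjoint, so any hitting set needs a separate item for each — at least 5. Hence 5 is optimal.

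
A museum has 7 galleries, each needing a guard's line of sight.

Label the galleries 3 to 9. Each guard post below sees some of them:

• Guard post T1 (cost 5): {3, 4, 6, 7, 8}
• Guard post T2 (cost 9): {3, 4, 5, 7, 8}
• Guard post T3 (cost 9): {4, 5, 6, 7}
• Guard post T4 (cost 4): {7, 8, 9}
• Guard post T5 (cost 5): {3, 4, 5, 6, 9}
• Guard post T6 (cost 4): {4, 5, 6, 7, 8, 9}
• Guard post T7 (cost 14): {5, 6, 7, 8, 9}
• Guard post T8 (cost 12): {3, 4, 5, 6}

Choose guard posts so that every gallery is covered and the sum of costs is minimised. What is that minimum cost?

9

T1, T6 together cover every gallery (T1 ∪ T6 = {3, 4, 5, 6, 7, 8, 9}); total cost 5 + 4 = 9.
No covering selection has total cost below 9.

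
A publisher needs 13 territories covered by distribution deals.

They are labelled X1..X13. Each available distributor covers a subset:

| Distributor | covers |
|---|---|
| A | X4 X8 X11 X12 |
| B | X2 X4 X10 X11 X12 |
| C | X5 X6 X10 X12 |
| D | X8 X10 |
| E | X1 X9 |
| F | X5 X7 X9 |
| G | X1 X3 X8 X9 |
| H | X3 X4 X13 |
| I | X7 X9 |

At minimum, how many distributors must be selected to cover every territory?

5

Take {B, C, G, H, I}. Their union is {X1, X2, X3, X4, X5, X6, X7, X8, X9, X10, X11, X12, X13}, which is all 13 territories.
No 4 of the 9 distributors cover everything (all 126 combinations miss at least one territory), so 5 is optimal.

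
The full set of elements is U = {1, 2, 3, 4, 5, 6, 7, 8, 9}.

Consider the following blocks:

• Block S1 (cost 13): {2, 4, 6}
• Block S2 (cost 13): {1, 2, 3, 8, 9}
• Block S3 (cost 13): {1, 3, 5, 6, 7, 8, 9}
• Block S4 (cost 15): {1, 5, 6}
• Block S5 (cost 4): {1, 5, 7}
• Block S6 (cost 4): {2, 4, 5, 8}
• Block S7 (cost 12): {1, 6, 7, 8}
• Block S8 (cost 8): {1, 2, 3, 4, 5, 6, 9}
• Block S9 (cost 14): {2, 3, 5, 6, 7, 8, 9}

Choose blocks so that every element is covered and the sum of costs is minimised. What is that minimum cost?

16

S5, S6, S8 together cover every element (S5 ∪ S6 ∪ S8 = {1, 2, 3, 4, 5, 6, 7, 8, 9}); total cost 4 + 4 + 8 = 16.
No covering selection has total cost below 16.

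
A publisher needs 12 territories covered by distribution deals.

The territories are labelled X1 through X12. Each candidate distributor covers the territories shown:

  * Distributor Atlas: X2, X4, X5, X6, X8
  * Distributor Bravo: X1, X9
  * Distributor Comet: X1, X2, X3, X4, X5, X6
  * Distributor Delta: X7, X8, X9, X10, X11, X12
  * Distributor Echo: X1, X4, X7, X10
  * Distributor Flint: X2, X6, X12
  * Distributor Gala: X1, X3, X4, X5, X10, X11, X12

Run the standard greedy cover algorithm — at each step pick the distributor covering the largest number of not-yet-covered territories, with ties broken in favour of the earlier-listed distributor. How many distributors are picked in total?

3

Greedy: pick Gala (covers 7 new) → pick Atlas (covers 3 new) → pick Delta (covers 2 new). Total picks: 3.
(The true minimum cover uses only 2 distributors, so greedy is not optimal here.)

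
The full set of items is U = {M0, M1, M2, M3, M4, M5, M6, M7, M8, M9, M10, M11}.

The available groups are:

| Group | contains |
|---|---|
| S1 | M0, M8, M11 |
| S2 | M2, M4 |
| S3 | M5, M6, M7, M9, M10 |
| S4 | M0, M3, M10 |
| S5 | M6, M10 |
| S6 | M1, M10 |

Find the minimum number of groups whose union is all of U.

S1 and S2 and S3 and S4 and S6 together: S1 ∪ S2 ∪ S3 ∪ S4 ∪ S6 = {M0, M1, M2, M3, M4, M5, M6, M7, M8, M9, M10, M11} — every item is covered.
No 4 of the 6 groups cover everything (all 15 combinations miss at least one item), so 5 is optimal.

5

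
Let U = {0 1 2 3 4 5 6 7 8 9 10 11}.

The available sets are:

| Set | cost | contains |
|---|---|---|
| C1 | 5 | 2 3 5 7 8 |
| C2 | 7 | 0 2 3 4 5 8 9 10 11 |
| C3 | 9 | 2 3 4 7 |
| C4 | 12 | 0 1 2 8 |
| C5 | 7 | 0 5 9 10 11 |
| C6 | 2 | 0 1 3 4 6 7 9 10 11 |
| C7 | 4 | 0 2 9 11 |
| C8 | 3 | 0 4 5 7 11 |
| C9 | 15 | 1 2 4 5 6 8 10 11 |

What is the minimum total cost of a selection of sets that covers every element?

C1, C6 together cover every element (C1 ∪ C6 = {0, 1, 2, 3, 4, 5, 6, 7, 8, 9, 10, 11}); total cost 5 + 2 = 7.
No covering selection has total cost below 7.

7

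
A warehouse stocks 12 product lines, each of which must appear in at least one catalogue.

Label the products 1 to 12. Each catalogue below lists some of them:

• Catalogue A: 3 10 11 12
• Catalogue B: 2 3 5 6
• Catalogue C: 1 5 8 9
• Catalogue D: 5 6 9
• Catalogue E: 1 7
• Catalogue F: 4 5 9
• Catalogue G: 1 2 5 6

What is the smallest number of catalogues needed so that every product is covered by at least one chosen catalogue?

A and B and C and E and F together: A ∪ B ∪ C ∪ E ∪ F = {1, 2, 3, 4, 5, 6, 7, 8, 9, 10, 11, 12} — every product is covered.
No 4 of the 7 catalogues cover everything (all 35 combinations miss at least one product), so 5 is optimal.

5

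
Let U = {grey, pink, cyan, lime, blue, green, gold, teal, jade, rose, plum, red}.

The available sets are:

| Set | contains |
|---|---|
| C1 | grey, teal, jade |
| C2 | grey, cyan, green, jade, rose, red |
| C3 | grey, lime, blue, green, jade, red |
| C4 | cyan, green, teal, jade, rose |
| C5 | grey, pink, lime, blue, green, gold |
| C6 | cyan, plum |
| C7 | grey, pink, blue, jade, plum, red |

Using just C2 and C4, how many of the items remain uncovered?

Union of C2, C4 = {grey, cyan, green, teal, jade, rose, red}.
Not covered: pink, lime, blue, gold, plum — 5 items.

5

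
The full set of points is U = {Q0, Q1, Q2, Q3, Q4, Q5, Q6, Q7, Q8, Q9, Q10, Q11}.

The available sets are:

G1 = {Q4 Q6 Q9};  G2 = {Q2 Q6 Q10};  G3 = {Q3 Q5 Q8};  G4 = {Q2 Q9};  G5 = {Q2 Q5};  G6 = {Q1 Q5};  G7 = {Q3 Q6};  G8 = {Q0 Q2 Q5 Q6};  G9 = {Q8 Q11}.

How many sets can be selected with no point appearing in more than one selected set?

4

G4, G6, G7, G9 are pairwise disjoint (G4={Q2,Q9}; G6={Q1,Q5}; G7={Q3,Q6}; G9={Q8,Q11}).
Every remaining set overlaps one of these, and no 5 of the listed sets are pairwise disjoint, so 4 is the maximum.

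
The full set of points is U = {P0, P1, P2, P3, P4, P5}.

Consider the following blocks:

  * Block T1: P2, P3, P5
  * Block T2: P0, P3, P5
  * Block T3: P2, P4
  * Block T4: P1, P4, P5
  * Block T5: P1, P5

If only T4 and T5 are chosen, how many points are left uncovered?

3

Union of T4, T5 = {P1, P4, P5}.
Not covered: P0, P2, P3 — 3 points.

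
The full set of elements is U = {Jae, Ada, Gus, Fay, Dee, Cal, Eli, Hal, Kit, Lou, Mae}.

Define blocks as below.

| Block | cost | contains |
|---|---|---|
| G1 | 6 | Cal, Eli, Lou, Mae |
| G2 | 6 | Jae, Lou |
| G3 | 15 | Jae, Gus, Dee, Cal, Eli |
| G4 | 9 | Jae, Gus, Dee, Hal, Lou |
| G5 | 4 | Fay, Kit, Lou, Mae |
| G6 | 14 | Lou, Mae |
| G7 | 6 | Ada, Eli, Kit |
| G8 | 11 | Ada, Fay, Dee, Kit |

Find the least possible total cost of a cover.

25

G1, G4, G5, G7 together cover every element (G1 ∪ G4 ∪ G5 ∪ G7 = {Jae, Ada, Gus, Fay, Dee, Cal, Eli, Hal, Kit, Lou, Mae}); total cost 6 + 9 + 4 + 6 = 25.
No covering selection has total cost below 25.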